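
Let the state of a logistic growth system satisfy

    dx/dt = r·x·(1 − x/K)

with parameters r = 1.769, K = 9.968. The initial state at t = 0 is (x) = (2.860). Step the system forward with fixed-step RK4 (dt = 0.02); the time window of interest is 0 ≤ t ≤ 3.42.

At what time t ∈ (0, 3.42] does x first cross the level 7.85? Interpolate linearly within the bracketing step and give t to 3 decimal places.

t = 1.255

t=0.000: state=(2.860)
step 1 (dt=0.02): k1=(3.608), k2=(3.635), k3=(3.635), k4=(3.662); state += dt/6·(k1+2k2+2k3+k4)
t=0.020: state=(2.933)
t=0.040: state=(3.006)
t=0.060: state=(3.081)
continuing one RK4 step at a time; state shown every 10 steps (Δt=0.2):
t=0.200: state=(3.632)
t=0.400: state=(4.480)
t=0.600: state=(5.360)
t=0.800: state=(6.216)
t=1.000: state=(7.001)
t=1.200: state=(7.683)
t=1.240: state=(7.805)
next step: t=1.260: state=(7.864) — x has crossed 7.85
linear interpolation between t=1.240 (7.80482) and t=1.260 (7.86414) → t≈1.255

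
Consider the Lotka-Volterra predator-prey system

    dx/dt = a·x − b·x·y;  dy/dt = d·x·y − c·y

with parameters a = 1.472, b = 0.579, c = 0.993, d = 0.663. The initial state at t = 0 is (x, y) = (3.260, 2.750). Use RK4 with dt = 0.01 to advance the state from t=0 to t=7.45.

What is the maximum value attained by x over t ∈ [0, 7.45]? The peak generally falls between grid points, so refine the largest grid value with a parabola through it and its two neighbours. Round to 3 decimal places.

t=0.000: state=(3.260, 2.750)
step 1 (dt=0.01): k1=(-0.392, 3.213), k2=(-0.422, 3.228), k3=(-0.422, 3.228), k4=(-0.452, 3.243); state += dt/6·(k1+2k2+2k3+k4)
t=0.010: state=(3.256, 2.782)
t=0.020: state=(3.251, 2.815)
t=0.030: state=(3.246, 2.848)
continuing one RK4 step at a time; state shown every 25 steps (Δt=0.25):
t=0.250: state=(2.975, 3.615)
t=0.500: state=(2.397, 4.413)
t=0.750: state=(1.761, 4.856)
t=1.000: state=(1.254, 4.852)
t=1.250: state=(0.917, 4.522)
t=1.500: state=(0.712, 4.032)
t=1.750: state=(0.597, 3.502)
t=2.000: state=(0.539, 3.000)
t=2.250: state=(0.521, 2.554)
t=2.500: state=(0.535, 2.174)
t=2.750: state=(0.578, 1.860)
t=3.000: state=(0.650, 1.605)
t=3.250: state=(0.756, 1.407)
t=3.500: state=(0.901, 1.258)
t=3.750: state=(1.094, 1.157)
t=4.000: state=(1.343, 1.104)
t=4.250: state=(1.655, 1.103)
t=4.500: state=(2.030, 1.167)
t=4.750: state=(2.453, 1.320)
t=5.000: state=(2.875, 1.602)
t=5.250: state=(3.192, 2.072)
t=5.500: state=(3.257, 2.771)
t=5.750: state=(2.963, 3.638)
t=6.000: state=(2.380, 4.430)
t=6.250: state=(1.746, 4.861)
t=6.500: state=(1.243, 4.847)
t=6.750: state=(0.910, 4.511)
t=7.000: state=(0.709, 4.018)
t=7.250: state=(0.595, 3.489)
t=7.450: state=(0.546, 3.084)
largest grid value and its neighbours: x(5.420)=3.27285, x(5.430)=3.27295, x(5.440)=3.27248
parabola through these three points peaks at t≈5.427 with x≈3.27298

max x = 3.273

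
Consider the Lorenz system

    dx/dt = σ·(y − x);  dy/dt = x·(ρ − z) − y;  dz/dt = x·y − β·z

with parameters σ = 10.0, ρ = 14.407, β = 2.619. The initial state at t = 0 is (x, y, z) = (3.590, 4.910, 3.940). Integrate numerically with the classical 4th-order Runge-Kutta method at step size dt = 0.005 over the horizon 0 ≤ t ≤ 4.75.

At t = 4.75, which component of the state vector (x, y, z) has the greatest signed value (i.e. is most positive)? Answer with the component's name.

t=0.000: state=(3.590, 4.910, 3.940)
step 1 (dt=0.005): k1=(13.200, 32.667, 7.308), k2=(13.687, 32.864, 7.718), k3=(13.679, 32.873, 7.723), k4=(14.160, 33.077, 8.144); state += dt/6·(k1+2k2+2k3+k4)
t=0.005: state=(3.658, 5.074, 3.979)
t=0.010: state=(3.732, 5.241, 4.022)
t=0.015: state=(3.809, 5.410, 4.069)
continuing one RK4 step at a time; state shown every 40 steps (Δt=0.2):
t=0.200: state=(8.919, 11.926, 11.430)
t=0.400: state=(7.754, 3.830, 19.988)
t=0.600: state=(2.109, 0.940, 12.973)
t=0.800: state=(1.603, 1.964, 8.027)
t=1.000: state=(3.375, 4.907, 6.047)
t=1.200: state=(7.911, 10.442, 10.926)
t=1.400: state=(8.173, 5.490, 19.005)
t=1.600: state=(3.232, 1.923, 13.736)
t=1.800: state=(2.642, 3.112, 9.112)
t=2.000: state=(4.837, 6.578, 8.191)
t=2.200: state=(8.484, 9.492, 14.409)
t=2.400: state=(6.426, 4.185, 17.083)
t=2.600: state=(3.480, 2.987, 12.348)
t=2.800: state=(4.004, 4.915, 9.454)
t=3.000: state=(6.722, 8.251, 11.372)
t=3.200: state=(7.749, 6.822, 16.477)
t=3.400: state=(4.893, 3.722, 14.508)
t=3.600: state=(4.086, 4.384, 11.122)
t=3.800: state=(5.691, 6.859, 10.875)
t=4.000: state=(7.484, 7.648, 14.646)
t=4.200: state=(6.020, 4.854, 15.331)
t=4.400: state=(4.548, 4.383, 12.506)
t=4.600: state=(5.245, 6.009, 11.258)
t=4.750: state=(6.524, 7.308, 12.597)
compare at T: x=6.524, y=7.308, z=12.597

largest component: z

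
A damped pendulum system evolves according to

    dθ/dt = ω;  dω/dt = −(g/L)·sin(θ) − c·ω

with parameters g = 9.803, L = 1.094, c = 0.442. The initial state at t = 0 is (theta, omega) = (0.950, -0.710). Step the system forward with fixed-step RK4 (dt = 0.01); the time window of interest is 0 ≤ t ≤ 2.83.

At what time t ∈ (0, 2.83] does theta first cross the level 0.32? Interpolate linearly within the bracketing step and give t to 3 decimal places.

t=0.000: state=(0.950, -0.710)
step 1 (dt=0.01): k1=(-0.710, -6.975), k2=(-0.745, -6.941), k3=(-0.745, -6.940), k4=(-0.779, -6.905); state += dt/6·(k1+2k2+2k3+k4)
t=0.010: state=(0.943, -0.779)
t=0.020: state=(0.934, -0.848)
t=0.030: state=(0.926, -0.916)
continuing one RK4 step at a time; state shown every 10 steps (Δt=0.1):
t=0.100: state=(0.845, -1.367)
t=0.200: state=(0.680, -1.915)
t=0.300: state=(0.467, -2.309)
t=0.360: state=(0.324, -2.454)
next step: t=0.370: state=(0.300, -2.470) — theta has crossed 0.32
linear interpolation between t=0.360 (0.32420) and t=0.370 (0.29958) → t≈0.362

t = 0.362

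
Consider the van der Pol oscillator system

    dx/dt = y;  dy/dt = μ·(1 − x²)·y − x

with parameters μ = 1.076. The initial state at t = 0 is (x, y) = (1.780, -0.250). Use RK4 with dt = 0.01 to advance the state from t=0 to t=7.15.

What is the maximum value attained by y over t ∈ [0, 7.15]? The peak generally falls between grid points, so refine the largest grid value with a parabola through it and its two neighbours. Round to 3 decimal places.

max y = 2.756

t=0.000: state=(1.780, -0.250)
step 1 (dt=0.01): k1=(-0.250, -1.197), k2=(-0.256, -1.183), k3=(-0.256, -1.183), k4=(-0.262, -1.169); state += dt/6·(k1+2k2+2k3+k4)
t=0.010: state=(1.777, -0.262)
t=0.020: state=(1.775, -0.273)
t=0.030: state=(1.772, -0.285)
continuing one RK4 step at a time; state shown every 25 steps (Δt=0.25):
t=0.250: state=(1.686, -0.482)
t=0.500: state=(1.545, -0.642)
t=0.750: state=(1.366, -0.791)
t=1.000: state=(1.147, -0.968)
t=1.250: state=(0.876, -1.214)
t=1.500: state=(0.530, -1.576)
t=1.750: state=(0.075, -2.091)
t=2.000: state=(-0.518, -2.627)
t=2.250: state=(-1.190, -2.581)
t=2.500: state=(-1.722, -1.558)
t=2.750: state=(-1.965, -0.462)
t=3.000: state=(-1.996, 0.135)
t=3.250: state=(-1.925, 0.406)
t=3.500: state=(-1.804, 0.551)
t=3.750: state=(-1.652, 0.659)
t=4.000: state=(-1.473, 0.773)
t=4.250: state=(-1.263, 0.918)
t=4.500: state=(-1.010, 1.122)
t=4.750: state=(-0.694, 1.427)
t=5.000: state=(-0.284, 1.881)
t=5.250: state=(0.258, 2.456)
t=5.500: state=(0.922, 2.749)
t=5.750: state=(1.547, 2.064)
t=6.000: state=(1.908, 0.848)
t=6.250: state=(2.009, 0.048)
t=6.500: state=(1.968, -0.323)
t=6.750: state=(1.863, -0.500)
t=7.000: state=(1.723, -0.615)
t=7.150: state=(1.626, -0.678)
largest grid value and its neighbours: y(5.460)=2.75492, y(5.470)=2.75607, y(5.480)=2.75558
parabola through these three points peaks at t≈5.472 with y≈2.75611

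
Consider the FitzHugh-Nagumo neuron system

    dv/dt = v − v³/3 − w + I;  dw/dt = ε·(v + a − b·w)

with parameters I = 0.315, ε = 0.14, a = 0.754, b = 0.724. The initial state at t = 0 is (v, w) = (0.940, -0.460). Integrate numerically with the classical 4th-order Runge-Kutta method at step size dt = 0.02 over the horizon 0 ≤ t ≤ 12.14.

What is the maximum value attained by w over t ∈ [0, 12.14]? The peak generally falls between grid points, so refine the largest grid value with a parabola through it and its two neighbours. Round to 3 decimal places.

t=0.000: state=(0.940, -0.460)
step 1 (dt=0.02): k1=(1.438, 0.284), k2=(1.437, 0.286), k3=(1.437, 0.286), k4=(1.435, 0.287); state += dt/6·(k1+2k2+2k3+k4)
t=0.020: state=(0.969, -0.454)
t=0.040: state=(0.997, -0.449)
t=0.060: state=(1.026, -0.443)
continuing one RK4 step at a time; state shown every 25 steps (Δt=0.5):
t=0.500: state=(1.561, -0.299)
t=1.000: state=(1.826, -0.115)
t=1.500: state=(1.860, 0.069)
t=2.000: state=(1.818, 0.243)
t=2.500: state=(1.755, 0.404)
t=3.000: state=(1.684, 0.553)
t=3.500: state=(1.609, 0.689)
t=4.000: state=(1.530, 0.814)
t=4.500: state=(1.446, 0.927)
t=5.000: state=(1.356, 1.028)
t=5.500: state=(1.257, 1.118)
t=6.000: state=(1.146, 1.196)
t=6.500: state=(1.018, 1.263)
t=7.000: state=(0.861, 1.316)
t=7.500: state=(0.656, 1.354)
t=8.000: state=(0.365, 1.374)
t=8.500: state=(-0.088, 1.368)
t=9.000: state=(-0.793, 1.323)
t=9.500: state=(-1.559, 1.228)
t=10.000: state=(-1.925, 1.097)
t=10.500: state=(-1.991, 0.960)
t=11.000: state=(-1.971, 0.828)
t=11.500: state=(-1.932, 0.706)
t=12.000: state=(-1.890, 0.592)
t=12.140: state=(-1.879, 0.562)
largest grid value and its neighbours: w(8.140)=1.37574, w(8.160)=1.37576, w(8.180)=1.37574
parabola through these three points peaks at t≈8.161 with w≈1.37576

max w = 1.376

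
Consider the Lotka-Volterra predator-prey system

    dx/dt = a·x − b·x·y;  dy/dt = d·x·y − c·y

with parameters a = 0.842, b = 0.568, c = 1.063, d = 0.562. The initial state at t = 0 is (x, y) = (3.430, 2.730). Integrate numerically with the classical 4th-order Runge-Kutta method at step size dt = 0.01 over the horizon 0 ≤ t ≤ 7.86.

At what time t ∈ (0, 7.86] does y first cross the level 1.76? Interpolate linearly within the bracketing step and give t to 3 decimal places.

t = 2.038

t=0.000: state=(3.430, 2.730)
step 1 (dt=0.01): k1=(-2.431, 2.361), k2=(-2.445, 2.352), k3=(-2.445, 2.352), k4=(-2.459, 2.343); state += dt/6·(k1+2k2+2k3+k4)
t=0.010: state=(3.406, 2.754)
t=0.020: state=(3.381, 2.777)
t=0.030: state=(3.356, 2.800)
continuing one RK4 step at a time; state shown every 50 steps (Δt=0.5):
t=0.500: state=(2.109, 3.492)
t=1.000: state=(1.214, 3.226)
t=1.500: state=(0.817, 2.501)
t=2.000: state=(0.678, 1.806)
t=2.030: state=(0.674, 1.770)
next step: t=2.040: state=(0.673, 1.758) — y has crossed 1.76
linear interpolation between t=2.030 (1.76960) and t=2.040 (1.75753) → t≈2.038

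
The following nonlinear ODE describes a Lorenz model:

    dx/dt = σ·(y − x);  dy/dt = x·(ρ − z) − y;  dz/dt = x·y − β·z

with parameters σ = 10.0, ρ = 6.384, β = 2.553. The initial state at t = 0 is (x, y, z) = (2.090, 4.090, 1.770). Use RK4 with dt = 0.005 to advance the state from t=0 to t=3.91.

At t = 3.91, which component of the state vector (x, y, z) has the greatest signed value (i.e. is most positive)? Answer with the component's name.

largest component: z

t=0.000: state=(2.090, 4.090, 1.770)
step 1 (dt=0.005): k1=(20.000, 5.553, 4.029), k2=(19.639, 5.749, 4.238), k3=(19.653, 5.743, 4.234), k4=(19.305, 5.932, 4.440); state += dt/6·(k1+2k2+2k3+k4)
t=0.005: state=(2.188, 4.119, 1.791)
t=0.010: state=(2.283, 4.149, 1.814)
t=0.015: state=(2.375, 4.182, 1.840)
continuing one RK4 step at a time; state shown every 40 steps (Δt=0.2):
t=0.200: state=(4.732, 5.676, 3.967)
t=0.400: state=(5.520, 5.239, 7.180)
t=0.600: state=(4.085, 3.216, 7.452)
t=0.800: state=(2.799, 2.429, 5.870)
t=1.000: state=(2.523, 2.578, 4.516)
t=1.200: state=(2.901, 3.202, 3.928)
t=1.400: state=(3.629, 4.020, 4.240)
t=1.600: state=(4.273, 4.474, 5.265)
t=1.800: state=(4.306, 4.147, 6.127)
t=2.000: state=(3.814, 3.541, 6.100)
t=2.200: state=(3.389, 3.259, 5.532)
t=2.400: state=(3.309, 3.351, 5.026)
t=2.600: state=(3.507, 3.647, 4.883)
t=2.800: state=(3.792, 3.917, 5.115)
t=3.000: state=(3.944, 3.963, 5.486)
t=3.200: state=(3.873, 3.796, 5.678)
t=3.400: state=(3.695, 3.609, 5.590)
t=3.600: state=(3.576, 3.548, 5.376)
t=3.800: state=(3.583, 3.615, 5.226)
t=3.910: state=(3.629, 3.678, 5.208)
compare at T: x=3.629, y=3.678, z=5.208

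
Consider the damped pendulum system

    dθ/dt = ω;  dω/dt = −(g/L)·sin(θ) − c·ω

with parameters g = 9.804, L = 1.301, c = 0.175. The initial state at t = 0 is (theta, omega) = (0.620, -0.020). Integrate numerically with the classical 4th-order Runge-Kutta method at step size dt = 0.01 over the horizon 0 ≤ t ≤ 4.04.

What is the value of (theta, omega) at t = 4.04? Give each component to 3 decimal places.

t=0.000: state=(0.620, -0.020)
step 1 (dt=0.01): k1=(-0.020, -4.375), k2=(-0.042, -4.371), k3=(-0.042, -4.370), k4=(-0.064, -4.365); state += dt/6·(k1+2k2+2k3+k4)
t=0.010: state=(0.620, -0.064)
t=0.020: state=(0.619, -0.107)
t=0.030: state=(0.617, -0.151)
continuing one RK4 step at a time; state shown every 20 steps (Δt=0.2):
t=0.200: state=(0.531, -0.842)
t=0.400: state=(0.299, -1.422)
t=0.600: state=(-0.009, -1.589)
t=0.800: state=(-0.305, -1.295)
t=1.000: state=(-0.504, -0.653)
t=1.200: state=(-0.556, 0.135)
t=1.400: state=(-0.454, 0.862)
t=1.600: state=(-0.228, 1.337)
t=1.800: state=(0.055, 1.420)
t=2.000: state=(0.312, 1.093)
t=2.200: state=(0.472, 0.475)
t=2.400: state=(0.495, -0.246)
t=2.600: state=(0.380, -0.878)
t=2.800: state=(0.161, -1.251)
t=3.000: state=(-0.096, -1.256)
t=3.200: state=(-0.317, -0.900)
t=3.400: state=(-0.440, -0.308)
t=3.600: state=(-0.436, 0.345)
t=3.800: state=(-0.310, 0.884)
t=4.000: state=(-0.100, 1.160)
t=4.040: state=(-0.053, 1.175)

(theta, omega) = (-0.053, 1.175)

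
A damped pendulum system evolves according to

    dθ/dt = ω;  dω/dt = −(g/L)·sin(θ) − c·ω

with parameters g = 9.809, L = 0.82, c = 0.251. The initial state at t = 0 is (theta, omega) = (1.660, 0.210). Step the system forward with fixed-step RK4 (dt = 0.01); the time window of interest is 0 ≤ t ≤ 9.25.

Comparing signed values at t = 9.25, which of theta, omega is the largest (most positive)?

t=0.000: state=(1.660, 0.210)
step 1 (dt=0.01): k1=(0.210, -11.967), k2=(0.150, -11.951), k3=(0.150, -11.952), k4=(0.090, -11.936); state += dt/6·(k1+2k2+2k3+k4)
t=0.010: state=(1.662, 0.090)
t=0.020: state=(1.662, -0.029)
t=0.030: state=(1.661, -0.148)
continuing one RK4 step at a time; state shown every 50 steps (Δt=0.5):
t=0.500: state=(0.381, -4.710)
t=1.000: state=(-1.379, -1.034)
t=1.500: state=(-0.500, 4.019)
t=2.000: state=(1.167, 1.239)
t=2.500: state=(0.458, -3.547)
t=3.000: state=(-1.025, -1.074)
t=3.500: state=(-0.343, 3.222)
t=4.000: state=(0.923, 0.715)
t=4.500: state=(0.197, -2.948)
t=5.000: state=(-0.833, -0.270)
t=5.500: state=(-0.044, 2.656)
t=6.000: state=(0.738, -0.191)
t=6.500: state=(-0.099, -2.309)
t=7.000: state=(-0.630, 0.614)
t=7.500: state=(0.219, 1.903)
t=8.000: state=(0.506, -0.958)
t=8.500: state=(-0.308, -1.454)
t=9.000: state=(-0.373, 1.194)
t=9.250: state=(0.009, 1.667)
compare at T: theta=0.009, omega=1.667

largest component: omega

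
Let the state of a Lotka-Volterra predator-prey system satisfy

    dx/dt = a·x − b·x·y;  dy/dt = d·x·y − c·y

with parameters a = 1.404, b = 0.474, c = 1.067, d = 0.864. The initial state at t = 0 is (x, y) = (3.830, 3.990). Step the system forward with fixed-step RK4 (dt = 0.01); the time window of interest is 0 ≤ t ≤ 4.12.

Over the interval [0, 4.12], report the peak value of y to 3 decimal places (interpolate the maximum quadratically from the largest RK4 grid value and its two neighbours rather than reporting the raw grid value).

t=0.000: state=(3.830, 3.990)
step 1 (dt=0.01): k1=(-1.866, 8.946), k2=(-1.943, 9.014), k3=(-1.943, 9.013), k4=(-2.020, 9.080); state += dt/6·(k1+2k2+2k3+k4)
t=0.010: state=(3.811, 4.080)
t=0.020: state=(3.790, 4.172)
t=0.030: state=(3.767, 4.264)
continuing one RK4 step at a time; state shown every 20 steps (Δt=0.2):
t=0.200: state=(3.172, 5.948)
t=0.400: state=(2.192, 7.646)
t=0.600: state=(1.348, 8.351)
t=0.800: state=(0.814, 8.098)
t=1.000: state=(0.518, 7.320)
t=1.200: state=(0.358, 6.369)
t=1.400: state=(0.271, 5.428)
t=1.600: state=(0.224, 4.575)
t=1.800: state=(0.199, 3.832)
t=2.000: state=(0.189, 3.201)
t=2.200: state=(0.190, 2.671)
t=2.400: state=(0.199, 2.231)
t=2.600: state=(0.217, 1.868)
t=2.800: state=(0.245, 1.571)
t=3.000: state=(0.282, 1.328)
t=3.200: state=(0.333, 1.131)
t=3.400: state=(0.399, 0.973)
t=3.600: state=(0.485, 0.848)
t=3.800: state=(0.595, 0.752)
t=4.000: state=(0.737, 0.681)
t=4.120: state=(0.839, 0.650)
largest grid value and its neighbours: y(0.620)=8.36278, y(0.630)=8.36492, y(0.640)=8.36475
parabola through these three points peaks at t≈0.634 with y≈8.36513

max y = 8.365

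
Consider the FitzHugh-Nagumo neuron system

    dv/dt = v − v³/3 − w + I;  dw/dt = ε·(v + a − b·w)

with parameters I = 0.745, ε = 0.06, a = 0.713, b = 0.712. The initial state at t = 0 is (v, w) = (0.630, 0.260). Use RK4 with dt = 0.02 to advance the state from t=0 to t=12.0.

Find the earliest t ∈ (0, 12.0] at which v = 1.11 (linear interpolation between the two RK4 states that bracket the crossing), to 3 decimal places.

t = 0.436

t=0.000: state=(0.630, 0.260)
step 1 (dt=0.02): k1=(1.032, 0.069), k2=(1.037, 0.070), k3=(1.037, 0.070), k4=(1.042, 0.071); state += dt/6·(k1+2k2+2k3+k4)
t=0.020: state=(0.651, 0.261)
t=0.040: state=(0.672, 0.263)
t=0.060: state=(0.693, 0.264)
t=0.420: state=(1.092, 0.295)
next step: t=0.440: state=(1.114, 0.297) — v has crossed 1.11
linear interpolation between t=0.420 (1.09228) and t=0.440 (1.11437) → t≈0.436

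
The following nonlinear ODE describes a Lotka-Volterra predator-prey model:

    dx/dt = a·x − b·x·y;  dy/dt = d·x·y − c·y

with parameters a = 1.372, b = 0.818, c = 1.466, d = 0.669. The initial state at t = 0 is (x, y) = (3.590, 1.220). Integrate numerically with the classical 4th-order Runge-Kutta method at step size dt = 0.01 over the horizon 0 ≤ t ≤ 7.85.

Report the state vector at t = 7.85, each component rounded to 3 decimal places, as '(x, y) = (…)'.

t=0.000: state=(3.590, 1.220)
step 1 (dt=0.01): k1=(1.343, 1.142), k2=(1.329, 1.152), k3=(1.328, 1.152), k4=(1.314, 1.163); state += dt/6·(k1+2k2+2k3+k4)
t=0.010: state=(3.603, 1.232)
t=0.020: state=(3.616, 1.243)
t=0.030: state=(3.629, 1.255)
continuing one RK4 step at a time; state shown every 50 steps (Δt=0.5):
t=0.500: state=(3.709, 2.059)
t=1.000: state=(2.609, 2.906)
t=1.500: state=(1.572, 2.759)
t=2.000: state=(1.159, 2.064)
t=2.500: state=(1.132, 1.443)
t=3.000: state=(1.361, 1.045)
t=3.500: state=(1.846, 0.852)
t=4.000: state=(2.605, 0.855)
t=4.500: state=(3.483, 1.141)
t=5.000: state=(3.778, 1.905)
t=5.500: state=(2.806, 2.832)
t=6.000: state=(1.683, 2.838)
t=6.500: state=(1.191, 2.171)
t=7.000: state=(1.118, 1.522)
t=7.500: state=(1.312, 1.090)
t=7.850: state=(1.595, 0.915)

(x, y) = (1.595, 0.915)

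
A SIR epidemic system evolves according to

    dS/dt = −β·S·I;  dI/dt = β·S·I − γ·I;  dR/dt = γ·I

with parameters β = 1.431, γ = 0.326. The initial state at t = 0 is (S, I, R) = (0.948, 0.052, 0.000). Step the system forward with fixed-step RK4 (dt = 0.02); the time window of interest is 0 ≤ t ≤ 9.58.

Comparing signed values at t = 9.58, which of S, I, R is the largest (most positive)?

largest component: R

t=0.000: state=(0.948, 0.052, 0.000)
step 1 (dt=0.02): k1=(-0.071, 0.054, 0.017), k2=(-0.071, 0.054, 0.017), k3=(-0.071, 0.054, 0.017), k4=(-0.072, 0.055, 0.017); state += dt/6·(k1+2k2+2k3+k4)
t=0.020: state=(0.947, 0.053, 0.000)
t=0.040: state=(0.945, 0.054, 0.001)
t=0.060: state=(0.944, 0.055, 0.001)
continuing one RK4 step at a time; state shown every 25 steps (Δt=0.5):
t=0.500: state=(0.903, 0.086, 0.011)
t=1.000: state=(0.835, 0.136, 0.029)
t=1.500: state=(0.740, 0.203, 0.056)
t=2.000: state=(0.623, 0.282, 0.096)
t=2.500: state=(0.495, 0.357, 0.148)
t=3.000: state=(0.375, 0.414, 0.211)
t=3.500: state=(0.276, 0.443, 0.281)
t=4.000: state=(0.200, 0.446, 0.354)
t=4.500: state=(0.147, 0.428, 0.425)
t=5.000: state=(0.109, 0.398, 0.493)
t=5.500: state=(0.083, 0.362, 0.555)
t=6.000: state=(0.065, 0.324, 0.611)
t=6.500: state=(0.052, 0.287, 0.661)
t=7.000: state=(0.043, 0.252, 0.705)
t=7.500: state=(0.036, 0.221, 0.743)
t=8.000: state=(0.031, 0.192, 0.777)
t=8.500: state=(0.028, 0.167, 0.806)
t=9.000: state=(0.025, 0.144, 0.831)
t=9.500: state=(0.022, 0.125, 0.853)
t=9.580: state=(0.022, 0.122, 0.856)
compare at T: S=0.022, I=0.122, R=0.856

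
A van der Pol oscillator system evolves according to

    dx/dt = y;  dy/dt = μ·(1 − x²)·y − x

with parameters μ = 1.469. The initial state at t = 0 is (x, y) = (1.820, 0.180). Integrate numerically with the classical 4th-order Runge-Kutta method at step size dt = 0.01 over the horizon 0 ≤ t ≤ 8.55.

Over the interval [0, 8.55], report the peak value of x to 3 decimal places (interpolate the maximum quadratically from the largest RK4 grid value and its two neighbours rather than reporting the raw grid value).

max x = 2.015

t=0.000: state=(1.820, 0.180)
step 1 (dt=0.01): k1=(0.180, -2.431), k2=(0.168, -2.392), k3=(0.168, -2.392), k4=(0.156, -2.353); state += dt/6·(k1+2k2+2k3+k4)
t=0.010: state=(1.822, 0.156)
t=0.020: state=(1.823, 0.133)
t=0.030: state=(1.824, 0.111)
continuing one RK4 step at a time; state shown every 50 steps (Δt=0.5):
t=0.500: state=(1.723, -0.414)
t=1.000: state=(1.462, -0.623)
t=1.500: state=(1.086, -0.915)
t=2.000: state=(0.478, -1.640)
t=2.500: state=(-0.716, -3.135)
t=3.000: state=(-1.911, -0.946)
t=3.500: state=(-1.972, 0.297)
t=4.000: state=(-1.767, 0.486)
t=4.500: state=(-1.491, 0.629)
t=5.000: state=(-1.119, 0.896)
t=5.500: state=(-0.530, 1.575)
t=6.000: state=(0.621, 3.085)
t=6.500: state=(1.881, 1.122)
t=7.000: state=(1.982, -0.274)
t=7.500: state=(1.783, -0.478)
t=8.000: state=(1.512, -0.617)
t=8.500: state=(1.148, -0.871)
t=8.550: state=(1.103, -0.910)
largest grid value and its neighbours: x(6.780)=2.01475, x(6.790)=2.01486, x(6.800)=2.01476
parabola through these three points peaks at t≈6.790 with x≈2.01486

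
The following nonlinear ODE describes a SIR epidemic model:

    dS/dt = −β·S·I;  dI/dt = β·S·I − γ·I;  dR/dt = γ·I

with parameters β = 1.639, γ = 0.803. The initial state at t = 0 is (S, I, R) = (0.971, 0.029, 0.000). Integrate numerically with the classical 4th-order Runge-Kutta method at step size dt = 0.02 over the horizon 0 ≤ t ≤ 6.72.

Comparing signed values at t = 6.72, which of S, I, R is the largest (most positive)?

t=0.000: state=(0.971, 0.029, 0.000)
step 1 (dt=0.02): k1=(-0.046, 0.023, 0.023), k2=(-0.046, 0.023, 0.023), k3=(-0.046, 0.023, 0.023), k4=(-0.047, 0.023, 0.024); state += dt/6·(k1+2k2+2k3+k4)
t=0.020: state=(0.970, 0.029, 0.000)
t=0.040: state=(0.969, 0.030, 0.001)
t=0.060: state=(0.968, 0.030, 0.001)
continuing one RK4 step at a time; state shown every 25 steps (Δt=0.5):
t=0.500: state=(0.943, 0.043, 0.014)
t=1.000: state=(0.904, 0.061, 0.035)
t=1.500: state=(0.853, 0.084, 0.064)
t=2.000: state=(0.788, 0.110, 0.102)
t=2.500: state=(0.712, 0.136, 0.152)
t=3.000: state=(0.631, 0.158, 0.211)
t=3.500: state=(0.551, 0.171, 0.277)
t=4.000: state=(0.478, 0.175, 0.347)
t=4.500: state=(0.415, 0.169, 0.416)
t=5.000: state=(0.363, 0.155, 0.482)
t=5.500: state=(0.322, 0.137, 0.540)
t=6.000: state=(0.290, 0.118, 0.592)
t=6.500: state=(0.266, 0.099, 0.635)
t=6.720: state=(0.257, 0.091, 0.652)
compare at T: S=0.257, I=0.091, R=0.652

largest component: R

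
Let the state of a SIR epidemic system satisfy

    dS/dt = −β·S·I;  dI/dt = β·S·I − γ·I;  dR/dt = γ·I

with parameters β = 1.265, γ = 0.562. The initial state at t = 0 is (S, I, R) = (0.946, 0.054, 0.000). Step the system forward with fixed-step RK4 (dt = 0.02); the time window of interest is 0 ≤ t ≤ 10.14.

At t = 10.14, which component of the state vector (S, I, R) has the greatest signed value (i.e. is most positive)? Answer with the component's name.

largest component: R

t=0.000: state=(0.946, 0.054, 0.000)
step 1 (dt=0.02): k1=(-0.065, 0.034, 0.030), k2=(-0.065, 0.034, 0.031), k3=(-0.065, 0.034, 0.031), k4=(-0.065, 0.035, 0.031); state += dt/6·(k1+2k2+2k3+k4)
t=0.020: state=(0.945, 0.055, 0.001)
t=0.040: state=(0.943, 0.055, 0.001)
t=0.060: state=(0.942, 0.056, 0.002)
continuing one RK4 step at a time; state shown every 25 steps (Δt=0.5):
t=0.500: state=(0.909, 0.073, 0.018)
t=1.000: state=(0.861, 0.097, 0.042)
t=1.500: state=(0.803, 0.124, 0.073)
t=2.000: state=(0.736, 0.152, 0.111)
t=2.500: state=(0.663, 0.179, 0.158)
t=3.000: state=(0.587, 0.201, 0.212)
t=3.500: state=(0.515, 0.215, 0.270)
t=4.000: state=(0.448, 0.220, 0.332)
t=4.500: state=(0.391, 0.216, 0.393)
t=5.000: state=(0.342, 0.206, 0.453)
t=5.500: state=(0.301, 0.190, 0.508)
t=6.000: state=(0.269, 0.172, 0.559)
t=6.500: state=(0.242, 0.153, 0.605)
t=7.000: state=(0.221, 0.133, 0.645)
t=7.500: state=(0.205, 0.115, 0.680)
t=8.000: state=(0.191, 0.099, 0.710)
t=8.500: state=(0.181, 0.084, 0.736)
t=9.000: state=(0.172, 0.071, 0.757)
t=9.500: state=(0.165, 0.059, 0.776)
t=10.000: state=(0.160, 0.050, 0.791)
t=10.140: state=(0.158, 0.047, 0.795)
compare at T: S=0.158, I=0.047, R=0.795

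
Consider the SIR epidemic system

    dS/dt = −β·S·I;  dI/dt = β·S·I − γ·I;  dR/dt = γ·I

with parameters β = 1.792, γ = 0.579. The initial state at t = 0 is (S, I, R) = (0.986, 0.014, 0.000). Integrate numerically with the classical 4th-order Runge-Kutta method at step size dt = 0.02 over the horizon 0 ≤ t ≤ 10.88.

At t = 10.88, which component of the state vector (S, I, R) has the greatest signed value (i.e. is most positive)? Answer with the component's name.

largest component: R

t=0.000: state=(0.986, 0.014, 0.000)
step 1 (dt=0.02): k1=(-0.025, 0.017, 0.008), k2=(-0.025, 0.017, 0.008), k3=(-0.025, 0.017, 0.008), k4=(-0.025, 0.017, 0.008); state += dt/6·(k1+2k2+2k3+k4)
t=0.020: state=(0.985, 0.014, 0.000)
t=0.040: state=(0.985, 0.015, 0.000)
t=0.060: state=(0.984, 0.015, 0.001)
continuing one RK4 step at a time; state shown every 25 steps (Δt=0.5):
t=0.500: state=(0.969, 0.025, 0.006)
t=1.000: state=(0.940, 0.044, 0.015)
t=1.500: state=(0.892, 0.076, 0.032)
t=2.000: state=(0.817, 0.122, 0.061)
t=2.500: state=(0.714, 0.182, 0.104)
t=3.000: state=(0.589, 0.244, 0.166)
t=3.500: state=(0.463, 0.293, 0.245)
t=4.000: state=(0.352, 0.315, 0.333)
t=4.500: state=(0.265, 0.310, 0.424)
t=5.000: state=(0.203, 0.286, 0.511)
t=5.500: state=(0.159, 0.252, 0.589)
t=6.000: state=(0.129, 0.214, 0.657)
t=6.500: state=(0.108, 0.178, 0.713)
t=7.000: state=(0.094, 0.146, 0.760)
t=7.500: state=(0.083, 0.118, 0.798)
t=8.000: state=(0.076, 0.095, 0.829)
t=8.500: state=(0.070, 0.076, 0.854)
t=9.000: state=(0.066, 0.060, 0.873)
t=9.500: state=(0.063, 0.048, 0.889)
t=10.000: state=(0.061, 0.038, 0.901)
t=10.500: state=(0.059, 0.030, 0.911)
t=10.880: state=(0.058, 0.025, 0.917)
compare at T: S=0.058, I=0.025, R=0.917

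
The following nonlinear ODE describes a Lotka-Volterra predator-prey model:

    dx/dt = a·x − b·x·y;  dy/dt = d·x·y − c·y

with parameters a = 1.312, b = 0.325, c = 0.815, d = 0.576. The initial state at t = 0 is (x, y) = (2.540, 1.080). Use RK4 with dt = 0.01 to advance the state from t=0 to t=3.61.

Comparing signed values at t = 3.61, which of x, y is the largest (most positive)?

t=0.000: state=(2.540, 1.080)
step 1 (dt=0.01): k1=(2.441, 0.700), k2=(2.450, 0.710), k3=(2.450, 0.710), k4=(2.459, 0.720); state += dt/6·(k1+2k2+2k3+k4)
t=0.010: state=(2.564, 1.087)
t=0.020: state=(2.589, 1.094)
t=0.030: state=(2.614, 1.102)
continuing one RK4 step at a time; state shown every 20 steps (Δt=0.2):
t=0.200: state=(3.061, 1.266)
t=0.400: state=(3.631, 1.581)
t=0.600: state=(4.193, 2.109)
t=0.800: state=(4.631, 2.985)
t=1.000: state=(4.755, 4.372)
t=1.200: state=(4.378, 6.319)
t=1.400: state=(3.516, 8.490)
t=1.600: state=(2.480, 10.185)
t=1.800: state=(1.615, 10.926)
t=2.000: state=(1.032, 10.784)
t=2.200: state=(0.680, 10.093)
t=2.400: state=(0.472, 9.154)
t=2.600: state=(0.350, 8.149)
t=2.800: state=(0.277, 7.175)
t=3.000: state=(0.232, 6.276)
t=3.200: state=(0.206, 5.468)
t=3.400: state=(0.192, 4.753)
t=3.600: state=(0.188, 4.127)
t=3.610: state=(0.188, 4.098)
compare at T: x=0.188, y=4.098

largest component: y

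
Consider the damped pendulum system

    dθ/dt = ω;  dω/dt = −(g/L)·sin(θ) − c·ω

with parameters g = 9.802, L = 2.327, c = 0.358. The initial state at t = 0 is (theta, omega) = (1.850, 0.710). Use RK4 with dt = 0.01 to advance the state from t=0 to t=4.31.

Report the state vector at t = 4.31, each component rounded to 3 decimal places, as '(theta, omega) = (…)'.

(theta, omega) = (0.420, -1.527)

t=0.000: state=(1.850, 0.710)
step 1 (dt=0.01): k1=(0.710, -4.303), k2=(0.688, -4.292), k3=(0.689, -4.292), k4=(0.667, -4.280); state += dt/6·(k1+2k2+2k3+k4)
t=0.010: state=(1.857, 0.667)
t=0.020: state=(1.863, 0.624)
t=0.030: state=(1.869, 0.582)
continuing one RK4 step at a time; state shown every 20 steps (Δt=0.2):
t=0.200: state=(1.909, -0.110)
t=0.400: state=(1.809, -0.879)
t=0.600: state=(1.559, -1.623)
t=0.800: state=(1.164, -2.302)
t=1.000: state=(0.651, -2.779)
t=1.200: state=(0.079, -2.872)
t=1.400: state=(-0.467, -2.511)
t=1.600: state=(-0.904, -1.819)
t=1.800: state=(-1.185, -0.986)
t=2.000: state=(-1.298, -0.145)
t=2.200: state=(-1.247, 0.645)
t=2.400: state=(-1.046, 1.343)
t=2.600: state=(-0.720, 1.879)
t=2.800: state=(-0.312, 2.149)
t=3.000: state=(0.117, 2.076)
t=3.200: state=(0.497, 1.682)
t=3.400: state=(0.775, 1.077)
t=3.600: state=(0.922, 0.386)
t=3.800: state=(0.930, -0.296)
t=4.000: state=(0.809, -0.901)
t=4.200: state=(0.580, -1.362)
t=4.310: state=(0.420, -1.527)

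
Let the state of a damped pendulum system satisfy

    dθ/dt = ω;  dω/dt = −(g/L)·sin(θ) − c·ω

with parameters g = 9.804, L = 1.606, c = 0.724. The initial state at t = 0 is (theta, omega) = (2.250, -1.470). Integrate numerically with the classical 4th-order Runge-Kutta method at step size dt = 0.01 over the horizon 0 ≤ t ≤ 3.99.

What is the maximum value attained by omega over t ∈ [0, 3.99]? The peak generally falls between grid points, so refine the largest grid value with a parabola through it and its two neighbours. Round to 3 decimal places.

max omega = 2.237

t=0.000: state=(2.250, -1.470)
step 1 (dt=0.01): k1=(-1.470, -3.686), k2=(-1.488, -3.700), k3=(-1.489, -3.701), k4=(-1.507, -3.715); state += dt/6·(k1+2k2+2k3+k4)
t=0.010: state=(2.235, -1.507)
t=0.020: state=(2.220, -1.544)
t=0.030: state=(2.204, -1.582)
continuing one RK4 step at a time; state shown every 20 steps (Δt=0.2):
t=0.200: state=(1.878, -2.262)
t=0.400: state=(1.343, -3.079)
t=0.600: state=(0.666, -3.605)
t=0.800: state=(-0.052, -3.443)
t=1.000: state=(-0.662, -2.564)
t=1.200: state=(-1.056, -1.345)
t=1.400: state=(-1.201, -0.127)
t=1.600: state=(-1.117, 0.939)
t=1.800: state=(-0.842, 1.759)
t=2.000: state=(-0.438, 2.198)
t=2.200: state=(0.004, 2.138)
t=2.400: state=(0.386, 1.616)
t=2.600: state=(0.633, 0.830)
t=2.800: state=(0.715, -0.004)
t=3.000: state=(0.639, -0.725)
t=3.200: state=(0.440, -1.216)
t=3.400: state=(0.173, -1.394)
t=3.600: state=(-0.095, -1.243)
t=3.800: state=(-0.307, -0.839)
t=3.990: state=(-0.419, -0.337)
largest grid value and its neighbours: omega(2.070)=2.23648, omega(2.080)=2.23665, omega(2.090)=2.23552
parabola through these three points peaks at t≈2.076 with omega≈2.23674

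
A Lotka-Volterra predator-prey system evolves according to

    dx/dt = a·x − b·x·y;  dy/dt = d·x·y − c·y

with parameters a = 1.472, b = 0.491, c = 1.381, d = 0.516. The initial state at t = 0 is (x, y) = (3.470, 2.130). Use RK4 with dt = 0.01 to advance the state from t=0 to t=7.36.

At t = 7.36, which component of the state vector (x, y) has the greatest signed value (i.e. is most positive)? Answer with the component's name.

t=0.000: state=(3.470, 2.130)
step 1 (dt=0.01): k1=(1.479, 0.872), k2=(1.475, 0.882), k3=(1.474, 0.882), k4=(1.470, 0.892); state += dt/6·(k1+2k2+2k3+k4)
t=0.010: state=(3.485, 2.139)
t=0.020: state=(3.499, 2.148)
t=0.030: state=(3.514, 2.157)
continuing one RK4 step at a time; state shown every 25 steps (Δt=0.25):
t=0.250: state=(3.799, 2.413)
t=0.500: state=(3.984, 2.828)
t=0.750: state=(3.943, 3.348)
t=1.000: state=(3.654, 3.879)
t=1.250: state=(3.194, 4.277)
t=1.500: state=(2.697, 4.427)
t=1.750: state=(2.274, 4.314)
t=2.000: state=(1.968, 4.010)
t=2.250: state=(1.780, 3.612)
t=2.500: state=(1.694, 3.196)
t=2.750: state=(1.693, 2.813)
t=3.000: state=(1.768, 2.488)
t=3.250: state=(1.914, 2.232)
t=3.500: state=(2.127, 2.050)
t=3.750: state=(2.408, 1.943)
t=4.000: state=(2.747, 1.917)
t=4.250: state=(3.127, 1.982)
t=4.500: state=(3.510, 2.154)
t=4.750: state=(3.827, 2.451)
t=5.000: state=(3.992, 2.880)
t=5.250: state=(3.924, 3.407)
t=5.500: state=(3.611, 3.931)
t=5.750: state=(3.139, 4.306)
t=6.000: state=(2.647, 4.426)
t=6.250: state=(2.235, 4.289)
t=6.500: state=(1.942, 3.970)
t=6.750: state=(1.766, 3.566)
t=7.000: state=(1.690, 3.153)
t=7.250: state=(1.698, 2.775)
t=7.360: state=(1.725, 2.627)
compare at T: x=1.725, y=2.627

largest component: y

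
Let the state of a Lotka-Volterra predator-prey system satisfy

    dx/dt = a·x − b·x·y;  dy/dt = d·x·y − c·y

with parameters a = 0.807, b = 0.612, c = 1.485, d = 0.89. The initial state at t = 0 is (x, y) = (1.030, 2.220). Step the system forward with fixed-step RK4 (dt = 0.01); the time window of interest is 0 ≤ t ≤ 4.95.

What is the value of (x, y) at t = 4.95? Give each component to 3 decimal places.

t=0.000: state=(1.030, 2.220)
step 1 (dt=0.01): k1=(-0.568, -1.262), k2=(-0.563, -1.264), k3=(-0.563, -1.264), k4=(-0.557, -1.265); state += dt/6·(k1+2k2+2k3+k4)
t=0.010: state=(1.024, 2.207)
t=0.020: state=(1.019, 2.195)
t=0.030: state=(1.013, 2.182)
continuing one RK4 step at a time; state shown every 20 steps (Δt=0.2):
t=0.200: state=(0.937, 1.964)
t=0.400: state=(0.879, 1.715)
t=0.600: state=(0.850, 1.485)
t=0.800: state=(0.843, 1.283)
t=1.000: state=(0.856, 1.108)
t=1.200: state=(0.887, 0.962)
t=1.400: state=(0.933, 0.840)
t=1.600: state=(0.996, 0.741)
t=1.800: state=(1.074, 0.662)
t=2.000: state=(1.169, 0.600)
t=2.200: state=(1.280, 0.554)
t=2.400: state=(1.409, 0.523)
t=2.600: state=(1.554, 0.506)
t=2.800: state=(1.718, 0.503)
t=3.000: state=(1.897, 0.515)
t=3.200: state=(2.089, 0.546)
t=3.400: state=(2.290, 0.599)
t=3.600: state=(2.489, 0.681)
t=3.800: state=(2.672, 0.801)
t=4.000: state=(2.819, 0.971)
t=4.200: state=(2.902, 1.202)
t=4.400: state=(2.893, 1.499)
t=4.600: state=(2.771, 1.847)
t=4.800: state=(2.541, 2.205)
t=4.950: state=(2.316, 2.441)

(x, y) = (2.316, 2.441)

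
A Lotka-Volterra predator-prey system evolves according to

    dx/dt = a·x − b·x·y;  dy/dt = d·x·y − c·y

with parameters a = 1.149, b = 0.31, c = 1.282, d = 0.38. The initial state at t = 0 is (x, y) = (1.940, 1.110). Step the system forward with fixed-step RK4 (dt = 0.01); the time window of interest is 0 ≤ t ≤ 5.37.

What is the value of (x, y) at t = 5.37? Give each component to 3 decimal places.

(x, y) = (1.484, 1.387)

t=0.000: state=(1.940, 1.110)
step 1 (dt=0.01): k1=(1.562, -0.605), k2=(1.570, -0.600), k3=(1.570, -0.600), k4=(1.578, -0.595); state += dt/6·(k1+2k2+2k3+k4)
t=0.010: state=(1.956, 1.104)
t=0.020: state=(1.972, 1.098)
t=0.030: state=(1.988, 1.092)
continuing one RK4 step at a time; state shown every 20 steps (Δt=0.2):
t=0.200: state=(2.286, 1.008)
t=0.400: state=(2.709, 0.943)
t=0.600: state=(3.219, 0.913)
t=0.800: state=(3.827, 0.923)
t=1.000: state=(4.541, 0.981)
t=1.200: state=(5.358, 1.105)
t=1.400: state=(6.257, 1.329)
t=1.600: state=(7.172, 1.714)
t=1.800: state=(7.967, 2.361)
t=2.000: state=(8.403, 3.414)
t=2.200: state=(8.172, 4.985)
t=2.400: state=(7.113, 6.930)
t=2.600: state=(5.502, 8.676)
t=2.800: state=(3.910, 9.583)
t=3.000: state=(2.710, 9.510)
t=3.200: state=(1.931, 8.757)
t=3.400: state=(1.458, 7.696)
t=3.600: state=(1.179, 6.577)
t=3.800: state=(1.020, 5.529)
t=4.000: state=(0.938, 4.607)
t=4.200: state=(0.909, 3.823)
t=4.400: state=(0.922, 3.171)
t=4.600: state=(0.969, 2.636)
t=4.800: state=(1.050, 2.202)
t=5.000: state=(1.166, 1.853)
t=5.200: state=(1.320, 1.576)
t=5.370: state=(1.484, 1.387)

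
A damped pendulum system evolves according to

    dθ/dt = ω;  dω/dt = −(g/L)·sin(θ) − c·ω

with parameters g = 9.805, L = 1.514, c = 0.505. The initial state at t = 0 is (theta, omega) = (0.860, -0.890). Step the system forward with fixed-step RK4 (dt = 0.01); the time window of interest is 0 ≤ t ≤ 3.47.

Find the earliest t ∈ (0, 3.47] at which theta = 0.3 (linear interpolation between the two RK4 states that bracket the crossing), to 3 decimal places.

t=0.000: state=(0.860, -0.890)
step 1 (dt=0.01): k1=(-0.890, -4.459), k2=(-0.912, -4.428), k3=(-0.912, -4.428), k4=(-0.934, -4.397); state += dt/6·(k1+2k2+2k3+k4)
t=0.010: state=(0.851, -0.934)
t=0.020: state=(0.841, -0.978)
t=0.030: state=(0.831, -1.021)
continuing one RK4 step at a time; state shown every 20 steps (Δt=0.2):
t=0.200: state=(0.602, -1.634)
t=0.360: state=(0.312, -1.947)
next step: t=0.370: state=(0.292, -1.956) — theta has crossed 0.3
linear interpolation between t=0.360 (0.31178) and t=0.370 (0.29226) → t≈0.366

t = 0.366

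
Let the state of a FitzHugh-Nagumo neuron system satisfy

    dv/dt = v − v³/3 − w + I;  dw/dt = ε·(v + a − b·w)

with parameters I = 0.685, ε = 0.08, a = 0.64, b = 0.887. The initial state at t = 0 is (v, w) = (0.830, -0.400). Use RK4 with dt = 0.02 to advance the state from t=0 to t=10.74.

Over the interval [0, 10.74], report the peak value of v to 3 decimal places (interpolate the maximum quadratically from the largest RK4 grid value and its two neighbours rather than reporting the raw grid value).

t=0.000: state=(0.830, -0.400)
step 1 (dt=0.02): k1=(1.724, 0.146), k2=(1.728, 0.147), k3=(1.728, 0.147), k4=(1.731, 0.149); state += dt/6·(k1+2k2+2k3+k4)
t=0.020: state=(0.865, -0.397)
t=0.040: state=(0.899, -0.394)
t=0.060: state=(0.934, -0.391)
continuing one RK4 step at a time; state shown every 25 steps (Δt=0.5):
t=0.500: state=(1.619, -0.312)
t=1.000: state=(1.971, -0.204)
t=1.500: state=(2.033, -0.092)
t=2.000: state=(2.018, 0.016)
t=2.500: state=(1.988, 0.119)
t=3.000: state=(1.955, 0.218)
t=3.500: state=(1.921, 0.311)
t=4.000: state=(1.887, 0.400)
t=4.500: state=(1.853, 0.485)
t=5.000: state=(1.819, 0.565)
t=5.500: state=(1.785, 0.642)
t=6.000: state=(1.751, 0.714)
t=6.500: state=(1.717, 0.782)
t=7.000: state=(1.683, 0.847)
t=7.500: state=(1.649, 0.908)
t=8.000: state=(1.614, 0.966)
t=8.500: state=(1.580, 1.020)
t=9.000: state=(1.545, 1.071)
t=9.500: state=(1.510, 1.119)
t=10.000: state=(1.474, 1.164)
t=10.500: state=(1.438, 1.205)
t=10.740: state=(1.420, 1.224)
largest grid value and its neighbours: v(1.520)=2.03297, v(1.540)=2.03303, v(1.560)=2.03300
parabola through these three points peaks at t≈1.543 with v≈2.03303

max v = 2.033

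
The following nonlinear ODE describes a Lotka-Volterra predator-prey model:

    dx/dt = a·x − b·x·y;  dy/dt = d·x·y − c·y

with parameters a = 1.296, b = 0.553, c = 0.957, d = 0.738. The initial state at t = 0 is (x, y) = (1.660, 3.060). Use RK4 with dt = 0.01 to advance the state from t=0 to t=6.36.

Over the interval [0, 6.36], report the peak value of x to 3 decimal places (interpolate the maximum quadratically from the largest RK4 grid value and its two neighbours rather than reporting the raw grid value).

max x = 1.911

t=0.000: state=(1.660, 3.060)
step 1 (dt=0.01): k1=(-0.658, 0.820), k2=(-0.660, 0.814), k3=(-0.660, 0.814), k4=(-0.662, 0.808); state += dt/6·(k1+2k2+2k3+k4)
t=0.010: state=(1.653, 3.068)
t=0.020: state=(1.647, 3.076)
t=0.030: state=(1.640, 3.084)
continuing one RK4 step at a time; state shown every 25 steps (Δt=0.25):
t=0.250: state=(1.485, 3.221)
t=0.500: state=(1.309, 3.280)
t=0.750: state=(1.152, 3.239)
t=1.000: state=(1.026, 3.115)
t=1.250: state=(0.933, 2.936)
t=1.500: state=(0.872, 2.729)
t=1.750: state=(0.839, 2.515)
t=2.000: state=(0.831, 2.308)
t=2.250: state=(0.846, 2.121)
t=2.500: state=(0.883, 1.957)
t=2.750: state=(0.940, 1.823)
t=3.000: state=(1.018, 1.718)
t=3.250: state=(1.116, 1.647)
t=3.500: state=(1.233, 1.610)
t=3.750: state=(1.365, 1.610)
t=4.000: state=(1.507, 1.652)
t=4.250: state=(1.649, 1.740)
t=4.500: state=(1.777, 1.879)
t=4.750: state=(1.871, 2.073)
t=5.000: state=(1.911, 2.315)
t=5.250: state=(1.883, 2.589)
t=5.500: state=(1.786, 2.861)
t=5.750: state=(1.635, 3.090)
t=6.000: state=(1.458, 3.236)
t=6.250: state=(1.283, 3.280)
t=6.360: state=(1.213, 3.267)
largest grid value and its neighbours: x(5.020)=1.91100, x(5.030)=1.91103, x(5.040)=1.91094
parabola through these three points peaks at t≈5.027 with x≈1.91103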